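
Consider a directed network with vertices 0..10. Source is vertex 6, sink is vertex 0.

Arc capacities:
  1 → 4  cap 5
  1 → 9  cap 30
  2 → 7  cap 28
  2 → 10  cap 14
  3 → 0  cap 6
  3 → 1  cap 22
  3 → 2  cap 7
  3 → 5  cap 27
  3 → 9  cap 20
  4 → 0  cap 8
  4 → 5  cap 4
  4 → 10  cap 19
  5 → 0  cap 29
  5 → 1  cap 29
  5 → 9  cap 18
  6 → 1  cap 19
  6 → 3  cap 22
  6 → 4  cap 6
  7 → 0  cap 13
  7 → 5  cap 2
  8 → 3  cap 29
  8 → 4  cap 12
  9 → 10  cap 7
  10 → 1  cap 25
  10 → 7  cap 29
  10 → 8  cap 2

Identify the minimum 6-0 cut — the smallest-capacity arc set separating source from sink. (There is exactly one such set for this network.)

augment #1: 6→3→0 push 6
augment #2: 6→4→0 push 6
augment #3: 6→1→4→0 push 2
augment #4: 6→3→5→0 push 16
augment #5: 6→1→4→5→0 push 3
augment #6: 6→1→9→10→7→0 push 7
max flow = 40; residual-reachable set from 6 gives S-side
cut edges (S→T): {(1,4), (6,3), (6,4), (9,10)} total cap 40

Min-cut arcs: {(1,4), (6,3), (6,4), (9,10)} (total capacity 40)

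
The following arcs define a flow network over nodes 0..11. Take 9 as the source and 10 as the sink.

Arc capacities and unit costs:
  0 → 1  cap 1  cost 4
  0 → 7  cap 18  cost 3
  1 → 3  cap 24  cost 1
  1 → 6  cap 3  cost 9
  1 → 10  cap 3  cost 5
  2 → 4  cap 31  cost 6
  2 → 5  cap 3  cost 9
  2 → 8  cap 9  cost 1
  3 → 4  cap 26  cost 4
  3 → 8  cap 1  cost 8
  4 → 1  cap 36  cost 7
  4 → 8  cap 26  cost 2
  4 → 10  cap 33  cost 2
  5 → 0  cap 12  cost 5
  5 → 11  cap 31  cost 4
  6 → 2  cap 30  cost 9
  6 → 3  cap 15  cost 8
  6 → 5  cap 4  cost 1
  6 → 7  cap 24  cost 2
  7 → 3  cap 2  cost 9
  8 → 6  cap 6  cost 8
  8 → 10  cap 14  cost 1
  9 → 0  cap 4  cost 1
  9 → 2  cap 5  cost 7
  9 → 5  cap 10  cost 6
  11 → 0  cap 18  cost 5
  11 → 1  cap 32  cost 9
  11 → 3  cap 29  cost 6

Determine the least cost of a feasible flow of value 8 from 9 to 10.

Minimum cost for 8 units: 93

shortest-cost path #1: 9→2→8→10 push 5 @ unit cost 9 (adds 45)
shortest-cost path #2: 9→0→1→10 push 1 @ unit cost 10 (adds 10)
shortest-cost path #3: 9→0→7→3→4→10 push 2 @ unit cost 19 (adds 38)
total cost = 93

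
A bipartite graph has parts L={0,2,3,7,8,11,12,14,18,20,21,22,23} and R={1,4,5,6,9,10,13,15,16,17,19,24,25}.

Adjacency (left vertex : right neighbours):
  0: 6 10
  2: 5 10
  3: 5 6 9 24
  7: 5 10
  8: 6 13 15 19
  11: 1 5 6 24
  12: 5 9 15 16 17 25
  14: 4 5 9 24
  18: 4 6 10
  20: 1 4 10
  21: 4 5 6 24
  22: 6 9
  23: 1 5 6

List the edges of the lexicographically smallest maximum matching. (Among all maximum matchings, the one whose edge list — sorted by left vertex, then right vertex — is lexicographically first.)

Lex-smallest maximum matching: {(0,6), (2,5), (3,9), (7,10), (8,13), (11,1), (12,15), (14,4), (21,24)}

|M| = 9 (so the lex-smallest maximum matching has 9 edges)
process left vertices in ascending order; for each, take the smallest-labelled available neighbour that still permits 9 edges overall, or leave it unmatched if none does
lex-smallest matching: {0-6, 2-5, 3-9, 7-10, 8-13, 11-1, 12-15, 14-4, 21-24}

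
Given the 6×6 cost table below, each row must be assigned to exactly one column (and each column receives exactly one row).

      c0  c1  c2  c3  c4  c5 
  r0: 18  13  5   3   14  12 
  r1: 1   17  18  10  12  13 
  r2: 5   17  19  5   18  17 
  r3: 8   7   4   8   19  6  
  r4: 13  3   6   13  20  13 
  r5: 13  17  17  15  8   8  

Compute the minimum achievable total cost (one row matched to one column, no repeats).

optimal assignment: row0→col2 (cost 5), row1→col0 (cost 1), row2→col3 (cost 5), row3→col5 (cost 6), row4→col1 (cost 3), row5→col4 (cost 8)
total = 5 + 1 + 5 + 6 + 3 + 8 = 28

Minimum assignment cost: 28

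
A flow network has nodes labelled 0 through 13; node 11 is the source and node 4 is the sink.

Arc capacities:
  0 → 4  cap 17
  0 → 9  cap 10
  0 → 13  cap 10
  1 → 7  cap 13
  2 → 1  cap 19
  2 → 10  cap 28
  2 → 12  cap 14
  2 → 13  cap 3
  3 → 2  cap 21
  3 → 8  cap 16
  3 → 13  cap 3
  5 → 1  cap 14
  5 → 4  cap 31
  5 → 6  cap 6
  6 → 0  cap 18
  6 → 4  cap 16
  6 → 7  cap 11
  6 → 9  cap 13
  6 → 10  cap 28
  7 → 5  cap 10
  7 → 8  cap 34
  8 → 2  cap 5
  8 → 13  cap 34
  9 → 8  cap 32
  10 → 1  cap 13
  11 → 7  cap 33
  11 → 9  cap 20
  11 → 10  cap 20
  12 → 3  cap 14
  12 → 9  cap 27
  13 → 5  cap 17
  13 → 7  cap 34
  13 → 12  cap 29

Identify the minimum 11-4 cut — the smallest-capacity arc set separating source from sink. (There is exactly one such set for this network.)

augment #1: 11→7→5→4 push 10
augment #2: 11→7→8→13→5→4 push 17
max flow = 27; residual-reachable set from 11 gives S-side
cut edges (S→T): {(7,5), (13,5)} total cap 27

Min-cut arcs: {(7,5), (13,5)} (total capacity 27)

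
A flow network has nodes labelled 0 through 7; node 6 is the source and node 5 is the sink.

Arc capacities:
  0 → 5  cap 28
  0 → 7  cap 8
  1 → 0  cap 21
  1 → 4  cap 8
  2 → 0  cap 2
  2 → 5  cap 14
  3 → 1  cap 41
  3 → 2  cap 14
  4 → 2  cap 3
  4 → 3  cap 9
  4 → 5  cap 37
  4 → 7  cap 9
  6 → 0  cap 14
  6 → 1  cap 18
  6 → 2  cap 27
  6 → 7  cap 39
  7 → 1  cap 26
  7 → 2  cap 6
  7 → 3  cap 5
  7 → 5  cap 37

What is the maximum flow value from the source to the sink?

augment #1: 6→0→5 bottleneck 14, total now 14
augment #2: 6→2→5 bottleneck 14, total now 28
augment #3: 6→7→5 bottleneck 37, total now 65
augment #4: 6→1→0→5 bottleneck 14, total now 79
augment #5: 6→1→4→5 bottleneck 4, total now 83
augment #6: 6→7→1→4→5 bottleneck 2, total now 85
augment #7: 6→2→0→1→4→5 bottleneck 2, total now 87

Maximum flow value: 87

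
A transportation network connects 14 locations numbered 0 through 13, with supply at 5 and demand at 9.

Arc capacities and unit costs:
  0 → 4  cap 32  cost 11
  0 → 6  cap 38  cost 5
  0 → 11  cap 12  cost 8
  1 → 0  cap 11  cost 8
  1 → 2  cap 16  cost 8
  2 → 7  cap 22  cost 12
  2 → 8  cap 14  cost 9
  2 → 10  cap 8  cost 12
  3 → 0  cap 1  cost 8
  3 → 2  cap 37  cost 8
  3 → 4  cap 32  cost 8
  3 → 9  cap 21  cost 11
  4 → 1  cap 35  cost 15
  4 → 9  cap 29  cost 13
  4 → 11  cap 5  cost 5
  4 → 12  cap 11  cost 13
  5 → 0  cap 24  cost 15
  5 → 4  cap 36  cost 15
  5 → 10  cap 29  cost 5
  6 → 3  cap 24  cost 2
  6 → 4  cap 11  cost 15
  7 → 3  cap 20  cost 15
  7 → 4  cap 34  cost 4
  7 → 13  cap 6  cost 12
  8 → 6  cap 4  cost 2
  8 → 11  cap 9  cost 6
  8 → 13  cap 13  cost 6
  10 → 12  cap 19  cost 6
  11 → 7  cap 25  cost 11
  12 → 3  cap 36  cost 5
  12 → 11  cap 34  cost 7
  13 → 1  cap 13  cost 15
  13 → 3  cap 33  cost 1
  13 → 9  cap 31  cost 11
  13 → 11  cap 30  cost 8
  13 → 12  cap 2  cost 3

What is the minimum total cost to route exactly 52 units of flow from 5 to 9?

shortest-cost path #1: 5→10→12→3→9 push 19 @ unit cost 27 (adds 513)
shortest-cost path #2: 5→4→9 push 29 @ unit cost 28 (adds 812)
shortest-cost path #3: 5→0→6→3→9 push 2 @ unit cost 33 (adds 66)
shortest-cost path #4: 5→4→11→7→13→9 push 2 @ unit cost 54 (adds 108)
total cost = 1499

Minimum cost for 52 units: 1499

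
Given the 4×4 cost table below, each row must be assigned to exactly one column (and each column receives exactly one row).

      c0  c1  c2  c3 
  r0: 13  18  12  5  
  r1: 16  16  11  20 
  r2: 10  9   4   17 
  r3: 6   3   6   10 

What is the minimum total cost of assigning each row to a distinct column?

Minimum assignment cost: 28

optimal assignment: row0→col3 (cost 5), row1→col0 (cost 16), row2→col2 (cost 4), row3→col1 (cost 3)
total = 5 + 16 + 4 + 3 = 28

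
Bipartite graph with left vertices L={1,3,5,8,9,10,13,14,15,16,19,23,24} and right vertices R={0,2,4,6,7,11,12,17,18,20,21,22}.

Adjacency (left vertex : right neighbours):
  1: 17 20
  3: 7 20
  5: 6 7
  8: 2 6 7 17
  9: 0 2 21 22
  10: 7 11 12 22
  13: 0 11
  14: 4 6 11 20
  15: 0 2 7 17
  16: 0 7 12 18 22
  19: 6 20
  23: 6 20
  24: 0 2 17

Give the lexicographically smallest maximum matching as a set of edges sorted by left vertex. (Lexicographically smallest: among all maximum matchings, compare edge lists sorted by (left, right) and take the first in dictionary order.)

Lex-smallest maximum matching: {(1,17), (3,7), (5,6), (8,2), (9,21), (10,12), (13,11), (14,4), (15,0), (16,18), (19,20)}

|M| = 11 (so the lex-smallest maximum matching has 11 edges)
process left vertices in ascending order; for each, take the smallest-labelled available neighbour that still permits 11 edges overall, or leave it unmatched if none does
lex-smallest matching: {1-17, 3-7, 5-6, 8-2, 9-21, 10-12, 13-11, 14-4, 15-0, 16-18, 19-20}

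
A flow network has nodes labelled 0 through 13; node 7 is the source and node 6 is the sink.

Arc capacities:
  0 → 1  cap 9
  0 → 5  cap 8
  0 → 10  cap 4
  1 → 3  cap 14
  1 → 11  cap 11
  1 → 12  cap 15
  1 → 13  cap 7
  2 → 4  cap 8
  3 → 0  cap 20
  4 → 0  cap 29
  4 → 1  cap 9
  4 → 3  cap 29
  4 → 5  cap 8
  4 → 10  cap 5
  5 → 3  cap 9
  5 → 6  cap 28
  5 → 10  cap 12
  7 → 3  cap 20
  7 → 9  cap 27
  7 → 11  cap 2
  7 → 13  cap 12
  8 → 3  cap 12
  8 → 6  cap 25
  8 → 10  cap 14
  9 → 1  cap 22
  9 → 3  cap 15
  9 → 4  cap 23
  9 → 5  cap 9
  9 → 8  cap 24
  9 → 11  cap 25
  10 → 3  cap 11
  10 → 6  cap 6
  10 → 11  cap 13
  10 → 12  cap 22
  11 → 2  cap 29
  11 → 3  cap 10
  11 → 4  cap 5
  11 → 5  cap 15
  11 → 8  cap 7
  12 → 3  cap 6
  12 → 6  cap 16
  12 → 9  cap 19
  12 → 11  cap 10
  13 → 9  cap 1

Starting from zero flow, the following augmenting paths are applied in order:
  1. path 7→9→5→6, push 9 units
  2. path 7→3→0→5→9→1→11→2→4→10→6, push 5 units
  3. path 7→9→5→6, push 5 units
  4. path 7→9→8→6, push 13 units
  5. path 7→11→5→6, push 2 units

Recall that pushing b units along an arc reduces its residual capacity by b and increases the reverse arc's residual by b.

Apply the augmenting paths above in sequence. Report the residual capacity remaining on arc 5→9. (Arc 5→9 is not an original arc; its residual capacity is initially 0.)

after path 1 (7→9→5→6, push 9): res(5,9)=9
after path 2 (7→3→0→5→9→1→11→2→4→10→6, push 5): res(5,9)=4
after path 3 (7→9→5→6, push 5): res(5,9)=9
after path 4 (7→9→8→6, push 13): res(5,9)=9
after path 5 (7→11→5→6, push 2): res(5,9)=9

Residual capacity of (5,9): 9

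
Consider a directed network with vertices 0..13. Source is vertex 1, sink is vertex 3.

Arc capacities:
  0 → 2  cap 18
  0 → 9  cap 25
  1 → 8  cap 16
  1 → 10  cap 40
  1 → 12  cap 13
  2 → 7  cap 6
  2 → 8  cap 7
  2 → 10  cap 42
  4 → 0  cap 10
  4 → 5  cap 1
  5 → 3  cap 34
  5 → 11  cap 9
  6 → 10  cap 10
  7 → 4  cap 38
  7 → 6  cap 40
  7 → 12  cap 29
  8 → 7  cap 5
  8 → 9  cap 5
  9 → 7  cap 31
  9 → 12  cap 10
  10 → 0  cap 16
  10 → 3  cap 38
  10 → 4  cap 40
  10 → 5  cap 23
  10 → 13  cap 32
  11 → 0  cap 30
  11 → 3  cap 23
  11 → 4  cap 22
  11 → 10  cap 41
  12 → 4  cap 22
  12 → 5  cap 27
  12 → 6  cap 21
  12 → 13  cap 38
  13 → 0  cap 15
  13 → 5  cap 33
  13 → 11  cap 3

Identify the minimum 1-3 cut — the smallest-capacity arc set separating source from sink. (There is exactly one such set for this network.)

augment #1: 1→10→3 push 38
augment #2: 1→10→5→3 push 2
augment #3: 1→12→5→3 push 13
augment #4: 1→8→7→4→5→3 push 1
augment #5: 1→8→7→12→5→3 push 4
augment #6: 1→8→9→12→5→3 push 5
max flow = 63; residual-reachable set from 1 gives S-side
cut edges (S→T): {(1,10), (1,12), (8,7), (8,9)} total cap 63

Min-cut arcs: {(1,10), (1,12), (8,7), (8,9)} (total capacity 63)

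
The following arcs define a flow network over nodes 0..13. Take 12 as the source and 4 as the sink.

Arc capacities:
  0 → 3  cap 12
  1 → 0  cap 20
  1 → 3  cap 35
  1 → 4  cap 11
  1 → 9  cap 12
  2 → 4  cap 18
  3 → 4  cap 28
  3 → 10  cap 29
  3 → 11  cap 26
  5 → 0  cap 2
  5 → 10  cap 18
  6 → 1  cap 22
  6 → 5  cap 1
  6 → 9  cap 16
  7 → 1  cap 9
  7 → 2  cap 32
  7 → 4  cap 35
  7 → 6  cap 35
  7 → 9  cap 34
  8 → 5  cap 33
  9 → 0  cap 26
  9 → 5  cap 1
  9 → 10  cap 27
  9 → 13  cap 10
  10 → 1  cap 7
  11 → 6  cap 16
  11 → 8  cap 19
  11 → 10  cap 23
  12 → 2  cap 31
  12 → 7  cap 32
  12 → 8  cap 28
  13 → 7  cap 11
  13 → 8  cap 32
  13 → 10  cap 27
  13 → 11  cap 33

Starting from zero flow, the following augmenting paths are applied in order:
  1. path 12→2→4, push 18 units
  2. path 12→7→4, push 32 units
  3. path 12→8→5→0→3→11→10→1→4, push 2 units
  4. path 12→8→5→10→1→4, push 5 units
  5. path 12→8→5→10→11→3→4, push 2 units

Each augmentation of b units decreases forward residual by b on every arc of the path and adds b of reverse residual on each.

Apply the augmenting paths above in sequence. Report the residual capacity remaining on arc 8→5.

Residual capacity of (8,5): 24

after path 1 (12→2→4, push 18): res(8,5)=33
after path 2 (12→7→4, push 32): res(8,5)=33
after path 3 (12→8→5→0→3→11→10→1→4, push 2): res(8,5)=31
after path 4 (12→8→5→10→1→4, push 5): res(8,5)=26
after path 5 (12→8→5→10→11→3→4, push 2): res(8,5)=24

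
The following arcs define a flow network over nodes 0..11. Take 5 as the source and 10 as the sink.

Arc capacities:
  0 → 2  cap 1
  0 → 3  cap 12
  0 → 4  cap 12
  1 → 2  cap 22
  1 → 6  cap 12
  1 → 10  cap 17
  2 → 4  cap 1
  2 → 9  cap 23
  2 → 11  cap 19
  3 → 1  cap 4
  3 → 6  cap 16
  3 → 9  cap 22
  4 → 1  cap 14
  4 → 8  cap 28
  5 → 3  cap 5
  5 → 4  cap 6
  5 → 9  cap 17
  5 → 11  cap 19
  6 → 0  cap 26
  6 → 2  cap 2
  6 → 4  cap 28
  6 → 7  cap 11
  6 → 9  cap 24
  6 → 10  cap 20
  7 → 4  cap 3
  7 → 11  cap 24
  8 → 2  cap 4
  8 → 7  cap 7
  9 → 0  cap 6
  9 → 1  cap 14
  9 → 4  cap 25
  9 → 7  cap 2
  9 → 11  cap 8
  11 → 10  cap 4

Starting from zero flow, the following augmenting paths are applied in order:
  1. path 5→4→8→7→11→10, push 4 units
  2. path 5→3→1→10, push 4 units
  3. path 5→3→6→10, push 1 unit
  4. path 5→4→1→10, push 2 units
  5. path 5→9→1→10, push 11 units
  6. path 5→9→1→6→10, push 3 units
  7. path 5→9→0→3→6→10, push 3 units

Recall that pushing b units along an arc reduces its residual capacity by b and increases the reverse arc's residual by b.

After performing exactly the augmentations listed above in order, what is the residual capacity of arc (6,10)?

after path 1 (5→4→8→7→11→10, push 4): res(6,10)=20
after path 2 (5→3→1→10, push 4): res(6,10)=20
after path 3 (5→3→6→10, push 1): res(6,10)=19
after path 4 (5→4→1→10, push 2): res(6,10)=19
after path 5 (5→9→1→10, push 11): res(6,10)=19
after path 6 (5→9→1→6→10, push 3): res(6,10)=16
after path 7 (5→9→0→3→6→10, push 3): res(6,10)=13

Residual capacity of (6,10): 13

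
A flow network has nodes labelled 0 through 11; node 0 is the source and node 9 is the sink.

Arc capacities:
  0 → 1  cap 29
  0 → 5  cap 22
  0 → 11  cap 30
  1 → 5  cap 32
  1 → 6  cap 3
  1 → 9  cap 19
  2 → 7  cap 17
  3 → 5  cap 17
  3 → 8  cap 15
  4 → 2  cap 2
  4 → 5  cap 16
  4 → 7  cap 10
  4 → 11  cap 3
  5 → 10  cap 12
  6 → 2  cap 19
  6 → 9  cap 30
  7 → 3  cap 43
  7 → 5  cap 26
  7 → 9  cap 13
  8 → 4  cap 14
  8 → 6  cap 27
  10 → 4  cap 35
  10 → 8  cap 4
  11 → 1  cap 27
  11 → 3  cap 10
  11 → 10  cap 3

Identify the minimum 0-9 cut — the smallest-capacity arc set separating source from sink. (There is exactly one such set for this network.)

augment #1: 0→1→9 push 19
augment #2: 0→1→6→9 push 3
augment #3: 0→5→10→4→7→9 push 10
augment #4: 0→5→10→8→6→9 push 2
augment #5: 0→11→3→8→6→9 push 10
augment #6: 0→11→10→8→6→9 push 2
augment #7: 0→11→10→4→2→7→9 push 1
max flow = 47; residual-reachable set from 0 gives S-side
cut edges (S→T): {(1,6), (1,9), (5,10), (11,3), (11,10)} total cap 47

Min-cut arcs: {(1,6), (1,9), (5,10), (11,3), (11,10)} (total capacity 47)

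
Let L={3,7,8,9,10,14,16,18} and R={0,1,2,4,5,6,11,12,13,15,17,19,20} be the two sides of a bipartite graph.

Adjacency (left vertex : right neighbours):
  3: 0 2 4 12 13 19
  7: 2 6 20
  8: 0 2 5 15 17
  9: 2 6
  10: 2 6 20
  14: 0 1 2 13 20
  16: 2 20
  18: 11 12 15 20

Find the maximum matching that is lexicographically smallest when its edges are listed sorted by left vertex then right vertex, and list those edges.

|M| = 7 (so the lex-smallest maximum matching has 7 edges)
process left vertices in ascending order; for each, take the smallest-labelled available neighbour that still permits 7 edges overall, or leave it unmatched if none does
lex-smallest matching: {3-0, 7-2, 8-5, 9-6, 10-20, 14-1, 18-11}

Lex-smallest maximum matching: {(3,0), (7,2), (8,5), (9,6), (10,20), (14,1), (18,11)}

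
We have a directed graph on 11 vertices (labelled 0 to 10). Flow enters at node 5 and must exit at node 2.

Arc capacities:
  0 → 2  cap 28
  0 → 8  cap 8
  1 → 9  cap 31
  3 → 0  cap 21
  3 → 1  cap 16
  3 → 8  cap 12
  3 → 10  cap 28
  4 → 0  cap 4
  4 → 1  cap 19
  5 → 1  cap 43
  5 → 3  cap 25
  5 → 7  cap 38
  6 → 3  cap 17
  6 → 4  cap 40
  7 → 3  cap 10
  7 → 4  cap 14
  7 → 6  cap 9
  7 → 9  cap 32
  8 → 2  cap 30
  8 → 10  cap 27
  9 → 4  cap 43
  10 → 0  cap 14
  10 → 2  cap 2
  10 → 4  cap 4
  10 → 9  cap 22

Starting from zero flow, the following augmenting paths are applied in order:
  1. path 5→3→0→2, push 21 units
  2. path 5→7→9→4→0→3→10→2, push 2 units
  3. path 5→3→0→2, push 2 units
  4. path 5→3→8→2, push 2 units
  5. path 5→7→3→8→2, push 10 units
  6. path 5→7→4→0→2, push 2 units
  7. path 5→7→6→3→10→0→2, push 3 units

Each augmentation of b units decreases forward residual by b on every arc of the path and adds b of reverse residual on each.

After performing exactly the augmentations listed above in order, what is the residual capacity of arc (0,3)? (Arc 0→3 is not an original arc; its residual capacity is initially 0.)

Residual capacity of (0,3): 21

after path 1 (5→3→0→2, push 21): res(0,3)=21
after path 2 (5→7→9→4→0→3→10→2, push 2): res(0,3)=19
after path 3 (5→3→0→2, push 2): res(0,3)=21
after path 4 (5→3→8→2, push 2): res(0,3)=21
after path 5 (5→7→3→8→2, push 10): res(0,3)=21
after path 6 (5→7→4→0→2, push 2): res(0,3)=21
after path 7 (5→7→6→3→10→0→2, push 3): res(0,3)=21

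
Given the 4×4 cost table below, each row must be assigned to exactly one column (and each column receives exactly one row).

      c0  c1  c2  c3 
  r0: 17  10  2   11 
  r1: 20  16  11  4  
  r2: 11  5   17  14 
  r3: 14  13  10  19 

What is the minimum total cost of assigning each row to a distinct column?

Minimum assignment cost: 25

optimal assignment: row0→col2 (cost 2), row1→col3 (cost 4), row2→col1 (cost 5), row3→col0 (cost 14)
total = 2 + 4 + 5 + 14 = 25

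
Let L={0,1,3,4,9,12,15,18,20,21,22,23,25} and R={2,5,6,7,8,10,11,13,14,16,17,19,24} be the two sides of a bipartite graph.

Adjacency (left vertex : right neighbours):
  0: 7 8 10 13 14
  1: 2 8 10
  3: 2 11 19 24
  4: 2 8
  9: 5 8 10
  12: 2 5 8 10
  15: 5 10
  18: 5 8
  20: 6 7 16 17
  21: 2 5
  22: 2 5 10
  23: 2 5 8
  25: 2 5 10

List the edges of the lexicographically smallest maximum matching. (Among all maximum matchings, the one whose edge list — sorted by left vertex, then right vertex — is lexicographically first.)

Lex-smallest maximum matching: {(0,7), (1,2), (3,11), (4,8), (9,5), (12,10), (20,6)}

|M| = 7 (so the lex-smallest maximum matching has 7 edges)
process left vertices in ascending order; for each, take the smallest-labelled available neighbour that still permits 7 edges overall, or leave it unmatched if none does
lex-smallest matching: {0-7, 1-2, 3-11, 4-8, 9-5, 12-10, 20-6}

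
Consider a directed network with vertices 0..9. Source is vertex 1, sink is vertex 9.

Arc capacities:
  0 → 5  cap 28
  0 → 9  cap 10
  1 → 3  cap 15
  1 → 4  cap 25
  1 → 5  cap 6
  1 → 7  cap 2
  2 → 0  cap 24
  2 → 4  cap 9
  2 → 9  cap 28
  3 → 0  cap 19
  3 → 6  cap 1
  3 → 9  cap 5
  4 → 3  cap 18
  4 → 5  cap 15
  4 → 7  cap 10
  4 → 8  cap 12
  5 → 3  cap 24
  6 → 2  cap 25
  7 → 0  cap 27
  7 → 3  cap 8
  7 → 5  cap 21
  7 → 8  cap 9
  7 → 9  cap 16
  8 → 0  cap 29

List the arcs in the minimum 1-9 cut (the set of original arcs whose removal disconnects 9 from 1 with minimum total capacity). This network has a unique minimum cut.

Min-cut arcs: {(0,9), (1,7), (3,6), (3,9), (4,7)} (total capacity 28)

augment #1: 1→3→9 push 5
augment #2: 1→7→9 push 2
augment #3: 1→3→0→9 push 10
augment #4: 1→4→7→9 push 10
augment #5: 1→4→3→6→2→9 push 1
max flow = 28; residual-reachable set from 1 gives S-side
cut edges (S→T): {(0,9), (1,7), (3,6), (3,9), (4,7)} total cap 28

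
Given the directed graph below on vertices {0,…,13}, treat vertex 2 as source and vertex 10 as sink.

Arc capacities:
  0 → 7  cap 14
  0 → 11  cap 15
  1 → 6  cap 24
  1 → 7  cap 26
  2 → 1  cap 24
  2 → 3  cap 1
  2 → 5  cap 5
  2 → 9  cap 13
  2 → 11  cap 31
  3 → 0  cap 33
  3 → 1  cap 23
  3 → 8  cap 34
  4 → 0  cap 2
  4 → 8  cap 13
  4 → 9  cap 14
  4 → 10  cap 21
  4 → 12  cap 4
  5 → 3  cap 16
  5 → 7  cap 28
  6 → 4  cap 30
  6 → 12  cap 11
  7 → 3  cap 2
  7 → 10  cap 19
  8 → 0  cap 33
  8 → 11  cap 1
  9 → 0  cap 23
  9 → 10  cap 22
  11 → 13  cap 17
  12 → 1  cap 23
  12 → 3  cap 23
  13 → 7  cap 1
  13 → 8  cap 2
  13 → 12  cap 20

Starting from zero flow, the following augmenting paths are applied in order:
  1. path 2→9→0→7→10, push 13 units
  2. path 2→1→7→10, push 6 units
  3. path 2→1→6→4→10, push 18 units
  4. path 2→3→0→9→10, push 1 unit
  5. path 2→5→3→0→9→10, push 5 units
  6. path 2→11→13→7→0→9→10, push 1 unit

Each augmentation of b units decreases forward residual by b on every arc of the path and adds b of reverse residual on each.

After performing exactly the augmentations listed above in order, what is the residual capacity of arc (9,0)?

after path 1 (2→9→0→7→10, push 13): res(9,0)=10
after path 2 (2→1→7→10, push 6): res(9,0)=10
after path 3 (2→1→6→4→10, push 18): res(9,0)=10
after path 4 (2→3→0→9→10, push 1): res(9,0)=11
after path 5 (2→5→3→0→9→10, push 5): res(9,0)=16
after path 6 (2→11→13→7→0→9→10, push 1): res(9,0)=17

Residual capacity of (9,0): 17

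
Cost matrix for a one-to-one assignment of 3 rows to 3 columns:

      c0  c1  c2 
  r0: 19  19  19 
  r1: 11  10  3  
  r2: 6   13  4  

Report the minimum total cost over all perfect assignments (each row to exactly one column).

Minimum assignment cost: 28

optimal assignment: row0→col1 (cost 19), row1→col2 (cost 3), row2→col0 (cost 6)
total = 19 + 3 + 6 = 28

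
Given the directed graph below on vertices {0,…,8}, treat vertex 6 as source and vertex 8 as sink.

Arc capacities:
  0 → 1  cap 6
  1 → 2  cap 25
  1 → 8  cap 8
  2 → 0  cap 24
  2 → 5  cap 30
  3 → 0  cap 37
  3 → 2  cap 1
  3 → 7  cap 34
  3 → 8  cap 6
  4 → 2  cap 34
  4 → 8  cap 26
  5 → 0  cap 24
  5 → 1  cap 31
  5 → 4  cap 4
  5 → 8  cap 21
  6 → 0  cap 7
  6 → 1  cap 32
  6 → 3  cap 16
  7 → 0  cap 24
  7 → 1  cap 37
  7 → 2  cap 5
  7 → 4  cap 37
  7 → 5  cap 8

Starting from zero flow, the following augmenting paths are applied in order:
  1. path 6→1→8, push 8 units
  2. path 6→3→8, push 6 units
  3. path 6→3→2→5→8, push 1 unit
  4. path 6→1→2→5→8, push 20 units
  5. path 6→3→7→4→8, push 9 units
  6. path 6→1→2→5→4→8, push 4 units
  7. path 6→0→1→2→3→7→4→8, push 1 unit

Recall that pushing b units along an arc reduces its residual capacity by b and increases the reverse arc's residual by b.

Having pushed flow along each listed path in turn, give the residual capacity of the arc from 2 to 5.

after path 1 (6→1→8, push 8): res(2,5)=30
after path 2 (6→3→8, push 6): res(2,5)=30
after path 3 (6→3→2→5→8, push 1): res(2,5)=29
after path 4 (6→1→2→5→8, push 20): res(2,5)=9
after path 5 (6→3→7→4→8, push 9): res(2,5)=9
after path 6 (6→1→2→5→4→8, push 4): res(2,5)=5
after path 7 (6→0→1→2→3→7→4→8, push 1): res(2,5)=5

Residual capacity of (2,5): 5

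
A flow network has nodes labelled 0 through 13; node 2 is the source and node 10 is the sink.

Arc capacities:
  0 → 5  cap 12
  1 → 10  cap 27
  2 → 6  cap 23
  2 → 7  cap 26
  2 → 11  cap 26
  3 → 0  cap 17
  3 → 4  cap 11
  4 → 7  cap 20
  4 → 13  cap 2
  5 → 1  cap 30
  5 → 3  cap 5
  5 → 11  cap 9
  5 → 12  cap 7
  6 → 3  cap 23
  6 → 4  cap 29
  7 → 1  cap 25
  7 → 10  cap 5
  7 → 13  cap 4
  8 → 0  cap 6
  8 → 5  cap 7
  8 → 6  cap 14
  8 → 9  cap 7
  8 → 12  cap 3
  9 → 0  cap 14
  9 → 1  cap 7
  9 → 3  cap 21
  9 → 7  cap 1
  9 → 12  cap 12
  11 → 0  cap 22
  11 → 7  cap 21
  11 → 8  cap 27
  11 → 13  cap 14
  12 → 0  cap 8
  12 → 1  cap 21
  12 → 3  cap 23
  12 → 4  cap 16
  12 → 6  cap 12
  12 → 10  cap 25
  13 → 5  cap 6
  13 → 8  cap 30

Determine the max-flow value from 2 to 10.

Maximum flow value: 49

augment #1: 2→7→10 bottleneck 5, total now 5
augment #2: 2→7→1→10 bottleneck 21, total now 26
augment #3: 2→11→7→1→10 bottleneck 4, total now 30
augment #4: 2→11→8→12→10 bottleneck 3, total now 33
augment #5: 2→11→0→5→1→10 bottleneck 2, total now 35
augment #6: 2→11→0→5→12→10 bottleneck 7, total now 42
augment #7: 2→11→8→9→12→10 bottleneck 7, total now 49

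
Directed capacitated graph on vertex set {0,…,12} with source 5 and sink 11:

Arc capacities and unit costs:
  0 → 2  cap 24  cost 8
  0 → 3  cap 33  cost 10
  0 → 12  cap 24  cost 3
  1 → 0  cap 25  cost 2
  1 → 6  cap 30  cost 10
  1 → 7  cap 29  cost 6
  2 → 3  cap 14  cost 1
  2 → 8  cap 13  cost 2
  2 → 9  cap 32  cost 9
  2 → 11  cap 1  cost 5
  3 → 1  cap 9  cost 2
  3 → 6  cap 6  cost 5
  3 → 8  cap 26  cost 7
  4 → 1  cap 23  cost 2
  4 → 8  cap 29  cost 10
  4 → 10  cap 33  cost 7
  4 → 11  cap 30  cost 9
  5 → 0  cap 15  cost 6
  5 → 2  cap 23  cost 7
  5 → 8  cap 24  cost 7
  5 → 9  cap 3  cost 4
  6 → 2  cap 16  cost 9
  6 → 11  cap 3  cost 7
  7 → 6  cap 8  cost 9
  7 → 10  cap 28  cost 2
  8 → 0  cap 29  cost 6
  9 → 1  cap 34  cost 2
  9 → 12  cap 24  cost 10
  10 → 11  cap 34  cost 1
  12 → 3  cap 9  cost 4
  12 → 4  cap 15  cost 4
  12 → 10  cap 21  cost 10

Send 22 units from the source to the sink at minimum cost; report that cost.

shortest-cost path #1: 5→2→11 push 1 @ unit cost 12 (adds 12)
shortest-cost path #2: 5→9→1→7→10→11 push 3 @ unit cost 15 (adds 45)
shortest-cost path #3: 5→2→3→1→7→10→11 push 9 @ unit cost 19 (adds 171)
shortest-cost path #4: 5→2→3→6→11 push 3 @ unit cost 20 (adds 60)
shortest-cost path #5: 5→0→12→10→11 push 6 @ unit cost 20 (adds 120)
total cost = 408

Minimum cost for 22 units: 408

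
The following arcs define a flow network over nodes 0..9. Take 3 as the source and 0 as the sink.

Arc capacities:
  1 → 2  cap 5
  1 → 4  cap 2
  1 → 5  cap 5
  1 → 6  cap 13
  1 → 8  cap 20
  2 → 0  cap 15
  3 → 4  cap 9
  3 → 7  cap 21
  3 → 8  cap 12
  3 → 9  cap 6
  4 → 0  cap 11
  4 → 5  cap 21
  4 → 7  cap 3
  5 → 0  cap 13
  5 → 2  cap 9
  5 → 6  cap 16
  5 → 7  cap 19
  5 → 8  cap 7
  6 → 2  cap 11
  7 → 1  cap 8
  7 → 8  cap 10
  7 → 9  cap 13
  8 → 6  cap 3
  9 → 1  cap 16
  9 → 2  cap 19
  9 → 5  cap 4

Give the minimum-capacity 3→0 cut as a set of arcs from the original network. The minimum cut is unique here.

augment #1: 3→4→0 push 9
augment #2: 3→9→2→0 push 6
augment #3: 3→7→1→2→0 push 5
augment #4: 3→7→1→4→0 push 2
augment #5: 3→7→1→5→0 push 1
augment #6: 3→7→9→2→0 push 4
augment #7: 3→7→9→5→0 push 4
augment #8: 3→7→9→1→5→0 push 4
max flow = 35; residual-reachable set from 3 gives S-side
cut edges (S→T): {(1,4), (1,5), (2,0), (3,4), (9,5)} total cap 35

Min-cut arcs: {(1,4), (1,5), (2,0), (3,4), (9,5)} (total capacity 35)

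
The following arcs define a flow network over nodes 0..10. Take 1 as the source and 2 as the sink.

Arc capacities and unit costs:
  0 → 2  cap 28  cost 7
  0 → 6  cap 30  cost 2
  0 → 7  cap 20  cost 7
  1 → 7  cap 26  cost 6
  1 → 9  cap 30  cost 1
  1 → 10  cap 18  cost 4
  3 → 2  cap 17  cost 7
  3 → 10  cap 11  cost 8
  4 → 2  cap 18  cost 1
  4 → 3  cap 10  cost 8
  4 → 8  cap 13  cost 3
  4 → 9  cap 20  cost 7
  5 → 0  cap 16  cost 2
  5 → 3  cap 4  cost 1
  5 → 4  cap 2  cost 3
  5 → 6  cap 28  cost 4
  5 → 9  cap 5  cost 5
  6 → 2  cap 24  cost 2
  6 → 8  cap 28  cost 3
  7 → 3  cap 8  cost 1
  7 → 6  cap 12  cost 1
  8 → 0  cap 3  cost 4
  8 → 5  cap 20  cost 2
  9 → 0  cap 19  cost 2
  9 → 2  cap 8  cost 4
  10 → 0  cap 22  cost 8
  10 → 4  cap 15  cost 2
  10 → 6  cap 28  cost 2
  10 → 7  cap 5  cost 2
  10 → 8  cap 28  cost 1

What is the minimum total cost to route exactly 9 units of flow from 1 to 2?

shortest-cost path #1: 1→9→2 push 8 @ unit cost 5 (adds 40)
shortest-cost path #2: 1→10→4→2 push 1 @ unit cost 7 (adds 7)
total cost = 47

Minimum cost for 9 units: 47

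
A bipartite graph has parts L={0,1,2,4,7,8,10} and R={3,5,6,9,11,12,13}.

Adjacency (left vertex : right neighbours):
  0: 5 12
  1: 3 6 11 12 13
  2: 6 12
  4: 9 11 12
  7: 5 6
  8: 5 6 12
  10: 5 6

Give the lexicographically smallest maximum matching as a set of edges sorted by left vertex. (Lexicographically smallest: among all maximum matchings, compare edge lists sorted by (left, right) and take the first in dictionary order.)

|M| = 5 (so the lex-smallest maximum matching has 5 edges)
process left vertices in ascending order; for each, take the smallest-labelled available neighbour that still permits 5 edges overall, or leave it unmatched if none does
lex-smallest matching: {0-5, 1-3, 2-6, 4-9, 8-12}

Lex-smallest maximum matching: {(0,5), (1,3), (2,6), (4,9), (8,12)}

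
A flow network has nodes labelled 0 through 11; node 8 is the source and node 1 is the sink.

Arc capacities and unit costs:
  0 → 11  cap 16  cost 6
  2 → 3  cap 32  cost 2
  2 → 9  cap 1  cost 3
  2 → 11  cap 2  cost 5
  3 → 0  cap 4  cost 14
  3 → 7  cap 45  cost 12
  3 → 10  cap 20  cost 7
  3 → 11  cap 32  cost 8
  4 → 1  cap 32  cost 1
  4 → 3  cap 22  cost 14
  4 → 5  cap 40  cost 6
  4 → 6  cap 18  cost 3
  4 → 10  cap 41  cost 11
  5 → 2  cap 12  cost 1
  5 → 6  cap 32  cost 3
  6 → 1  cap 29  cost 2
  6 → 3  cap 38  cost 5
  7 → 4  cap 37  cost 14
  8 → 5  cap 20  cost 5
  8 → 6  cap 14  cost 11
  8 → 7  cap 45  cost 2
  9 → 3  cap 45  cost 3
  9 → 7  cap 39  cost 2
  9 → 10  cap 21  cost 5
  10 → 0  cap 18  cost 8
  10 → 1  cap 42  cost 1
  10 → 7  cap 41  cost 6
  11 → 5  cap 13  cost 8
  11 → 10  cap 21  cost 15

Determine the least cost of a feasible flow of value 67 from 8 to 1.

Minimum cost for 67 units: 982

shortest-cost path #1: 8→5→6→1 push 20 @ unit cost 10 (adds 200)
shortest-cost path #2: 8→6→1 push 9 @ unit cost 13 (adds 117)
shortest-cost path #3: 8→7→4→1 push 32 @ unit cost 17 (adds 544)
shortest-cost path #4: 8→6→5→2→9→10→1 push 1 @ unit cost 18 (adds 18)
shortest-cost path #5: 8→6→5→2→3→10→1 push 4 @ unit cost 19 (adds 76)
shortest-cost path #6: 8→7→4→6→5→2→3→10→1 push 1 @ unit cost 27 (adds 27)
total cost = 982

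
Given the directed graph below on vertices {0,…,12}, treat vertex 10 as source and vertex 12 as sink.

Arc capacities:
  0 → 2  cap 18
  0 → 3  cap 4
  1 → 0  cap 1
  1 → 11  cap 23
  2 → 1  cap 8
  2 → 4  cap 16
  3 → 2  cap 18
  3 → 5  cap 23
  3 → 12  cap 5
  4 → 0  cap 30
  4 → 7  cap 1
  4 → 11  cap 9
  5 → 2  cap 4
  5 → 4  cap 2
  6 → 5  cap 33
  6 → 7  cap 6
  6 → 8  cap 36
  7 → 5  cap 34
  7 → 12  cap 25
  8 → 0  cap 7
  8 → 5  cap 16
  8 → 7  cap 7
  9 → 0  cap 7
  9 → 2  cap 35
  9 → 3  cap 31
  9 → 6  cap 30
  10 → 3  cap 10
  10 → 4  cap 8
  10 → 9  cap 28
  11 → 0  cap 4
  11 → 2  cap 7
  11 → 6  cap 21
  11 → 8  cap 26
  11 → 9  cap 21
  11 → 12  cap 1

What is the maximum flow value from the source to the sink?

Maximum flow value: 20

augment #1: 10→3→12 bottleneck 5, total now 5
augment #2: 10→4→7→12 bottleneck 1, total now 6
augment #3: 10→4→11→12 bottleneck 1, total now 7
augment #4: 10→9→6→7→12 bottleneck 6, total now 13
augment #5: 10→4→11→8→7→12 bottleneck 6, total now 19
augment #6: 10→9→6→8→7→12 bottleneck 1, total now 20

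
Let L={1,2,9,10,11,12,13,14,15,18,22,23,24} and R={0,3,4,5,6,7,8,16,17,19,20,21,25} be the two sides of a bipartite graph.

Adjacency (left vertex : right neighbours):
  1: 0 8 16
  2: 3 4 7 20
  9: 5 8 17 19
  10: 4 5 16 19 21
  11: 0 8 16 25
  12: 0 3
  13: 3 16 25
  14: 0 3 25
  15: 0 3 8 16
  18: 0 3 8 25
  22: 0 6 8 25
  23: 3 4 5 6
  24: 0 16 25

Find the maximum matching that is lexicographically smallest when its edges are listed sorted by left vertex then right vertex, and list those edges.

Lex-smallest maximum matching: {(1,0), (2,4), (9,17), (10,19), (11,8), (12,3), (13,16), (14,25), (22,6), (23,5)}

|M| = 10 (so the lex-smallest maximum matching has 10 edges)
process left vertices in ascending order; for each, take the smallest-labelled available neighbour that still permits 10 edges overall, or leave it unmatched if none does
lex-smallest matching: {1-0, 2-4, 9-17, 10-19, 11-8, 12-3, 13-16, 14-25, 22-6, 23-5}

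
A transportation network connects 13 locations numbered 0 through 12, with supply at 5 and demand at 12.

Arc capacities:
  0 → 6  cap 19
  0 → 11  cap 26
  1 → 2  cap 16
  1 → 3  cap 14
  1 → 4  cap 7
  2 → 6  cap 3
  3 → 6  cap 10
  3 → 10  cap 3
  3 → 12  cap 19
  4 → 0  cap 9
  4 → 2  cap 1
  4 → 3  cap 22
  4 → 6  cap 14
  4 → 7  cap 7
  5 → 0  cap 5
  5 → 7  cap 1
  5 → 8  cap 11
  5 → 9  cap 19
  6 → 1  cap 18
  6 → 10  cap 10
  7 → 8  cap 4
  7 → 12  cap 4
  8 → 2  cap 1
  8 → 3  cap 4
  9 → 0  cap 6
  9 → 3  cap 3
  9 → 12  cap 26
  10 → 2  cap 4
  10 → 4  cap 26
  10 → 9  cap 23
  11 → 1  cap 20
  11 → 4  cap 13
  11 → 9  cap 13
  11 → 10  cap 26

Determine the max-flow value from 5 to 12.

Maximum flow value: 30

augment #1: 5→7→12 bottleneck 1, total now 1
augment #2: 5→9→12 bottleneck 19, total now 20
augment #3: 5→8→3→12 bottleneck 4, total now 24
augment #4: 5→0→11→9→12 bottleneck 5, total now 29
augment #5: 5→8→2→6→1→3→12 bottleneck 1, total now 30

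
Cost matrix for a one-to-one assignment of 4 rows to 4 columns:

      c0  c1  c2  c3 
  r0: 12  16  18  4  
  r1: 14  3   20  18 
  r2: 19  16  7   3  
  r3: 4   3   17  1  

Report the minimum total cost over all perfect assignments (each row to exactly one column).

optimal assignment: row0→col3 (cost 4), row1→col1 (cost 3), row2→col2 (cost 7), row3→col0 (cost 4)
total = 4 + 3 + 7 + 4 = 18

Minimum assignment cost: 18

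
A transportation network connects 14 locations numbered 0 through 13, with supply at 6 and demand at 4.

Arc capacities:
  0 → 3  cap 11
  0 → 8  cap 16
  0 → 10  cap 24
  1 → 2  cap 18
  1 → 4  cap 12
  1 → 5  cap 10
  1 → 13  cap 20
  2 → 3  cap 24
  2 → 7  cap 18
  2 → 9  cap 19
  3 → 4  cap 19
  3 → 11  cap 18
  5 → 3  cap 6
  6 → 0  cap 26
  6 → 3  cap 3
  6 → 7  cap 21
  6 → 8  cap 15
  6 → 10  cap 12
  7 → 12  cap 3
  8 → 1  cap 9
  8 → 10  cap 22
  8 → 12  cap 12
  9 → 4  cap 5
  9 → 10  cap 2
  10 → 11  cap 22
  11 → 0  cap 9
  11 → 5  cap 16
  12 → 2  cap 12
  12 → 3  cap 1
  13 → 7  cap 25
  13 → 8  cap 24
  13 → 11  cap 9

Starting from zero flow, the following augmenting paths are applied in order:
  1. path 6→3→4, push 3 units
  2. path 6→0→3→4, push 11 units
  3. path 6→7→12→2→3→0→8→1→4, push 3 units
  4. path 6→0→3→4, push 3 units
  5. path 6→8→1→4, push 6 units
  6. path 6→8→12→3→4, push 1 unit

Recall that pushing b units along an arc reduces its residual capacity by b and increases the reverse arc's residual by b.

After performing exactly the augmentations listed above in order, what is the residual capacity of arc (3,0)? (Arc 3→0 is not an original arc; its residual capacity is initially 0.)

after path 1 (6→3→4, push 3): res(3,0)=0
after path 2 (6→0→3→4, push 11): res(3,0)=11
after path 3 (6→7→12→2→3→0→8→1→4, push 3): res(3,0)=8
after path 4 (6→0→3→4, push 3): res(3,0)=11
after path 5 (6→8→1→4, push 6): res(3,0)=11
after path 6 (6→8→12→3→4, push 1): res(3,0)=11

Residual capacity of (3,0): 11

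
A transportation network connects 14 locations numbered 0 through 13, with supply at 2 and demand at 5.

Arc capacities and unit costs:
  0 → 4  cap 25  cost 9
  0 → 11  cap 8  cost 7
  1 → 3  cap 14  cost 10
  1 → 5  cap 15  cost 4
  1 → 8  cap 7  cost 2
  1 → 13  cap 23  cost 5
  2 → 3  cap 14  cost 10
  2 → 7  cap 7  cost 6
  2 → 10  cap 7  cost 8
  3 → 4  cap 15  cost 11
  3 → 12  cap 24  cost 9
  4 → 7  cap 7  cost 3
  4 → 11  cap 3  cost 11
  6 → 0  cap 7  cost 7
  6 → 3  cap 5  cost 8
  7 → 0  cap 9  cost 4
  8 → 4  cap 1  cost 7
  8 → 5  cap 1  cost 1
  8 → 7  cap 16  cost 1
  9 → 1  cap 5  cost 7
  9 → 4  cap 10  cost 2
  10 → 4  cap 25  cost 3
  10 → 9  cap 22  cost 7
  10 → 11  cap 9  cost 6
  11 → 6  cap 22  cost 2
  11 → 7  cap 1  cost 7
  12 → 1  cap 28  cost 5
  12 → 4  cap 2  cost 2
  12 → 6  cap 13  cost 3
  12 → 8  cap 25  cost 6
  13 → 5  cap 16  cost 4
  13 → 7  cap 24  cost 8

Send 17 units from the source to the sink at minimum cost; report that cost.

Minimum cost for 17 units: 469

shortest-cost path #1: 2→10→9→1→8→5 push 1 @ unit cost 25 (adds 25)
shortest-cost path #2: 2→10→9→1→5 push 4 @ unit cost 26 (adds 104)
shortest-cost path #3: 2→3→12→8→1→5 push 1 @ unit cost 27 (adds 27)
shortest-cost path #4: 2→3→12→1→5 push 10 @ unit cost 28 (adds 280)
shortest-cost path #5: 2→3→12→1→13→5 push 1 @ unit cost 33 (adds 33)
total cost = 469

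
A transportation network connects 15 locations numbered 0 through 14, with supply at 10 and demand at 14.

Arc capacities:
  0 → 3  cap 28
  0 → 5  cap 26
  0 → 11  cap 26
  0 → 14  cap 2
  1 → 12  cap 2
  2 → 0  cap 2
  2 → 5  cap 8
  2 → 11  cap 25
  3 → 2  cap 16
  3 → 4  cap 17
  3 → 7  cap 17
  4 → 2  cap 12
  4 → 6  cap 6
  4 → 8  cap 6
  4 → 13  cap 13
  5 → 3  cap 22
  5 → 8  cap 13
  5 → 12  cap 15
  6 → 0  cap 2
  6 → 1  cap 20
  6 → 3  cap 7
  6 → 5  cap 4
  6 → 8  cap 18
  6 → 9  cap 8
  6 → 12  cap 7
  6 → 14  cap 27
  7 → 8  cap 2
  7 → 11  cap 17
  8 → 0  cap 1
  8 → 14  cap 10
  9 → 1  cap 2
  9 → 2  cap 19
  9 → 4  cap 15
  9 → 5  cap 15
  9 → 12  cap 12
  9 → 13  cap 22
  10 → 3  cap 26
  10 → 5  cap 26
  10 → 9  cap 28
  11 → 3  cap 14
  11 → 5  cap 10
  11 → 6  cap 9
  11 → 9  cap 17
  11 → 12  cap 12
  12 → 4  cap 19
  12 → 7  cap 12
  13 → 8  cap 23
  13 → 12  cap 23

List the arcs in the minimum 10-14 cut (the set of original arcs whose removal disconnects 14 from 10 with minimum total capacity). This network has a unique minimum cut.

augment #1: 10→5→8→14 push 10
augment #2: 10→3→2→0→14 push 2
augment #3: 10→3→4→6→14 push 6
augment #4: 10→3→2→11→6→14 push 9
max flow = 27; residual-reachable set from 10 gives S-side
cut edges (S→T): {(0,14), (4,6), (8,14), (11,6)} total cap 27

Min-cut arcs: {(0,14), (4,6), (8,14), (11,6)} (total capacity 27)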